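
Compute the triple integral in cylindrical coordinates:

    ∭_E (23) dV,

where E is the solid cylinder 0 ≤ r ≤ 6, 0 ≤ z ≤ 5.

In cylindrical coordinates, x = r cos(θ), y = r sin(θ), z = z, and dV = r dr dθ dz.

The integrand becomes 23, so

    ∭_E (23) dV = ∫_{0}^{2π} ∫_{0}^{6} ∫_{0}^{5} (23) · r dz dr dθ.

Inner (z): 115r.
Middle (r from 0 to 6): 2070.
Outer (θ): 4140π.

Therefore the triple integral equals 4140π.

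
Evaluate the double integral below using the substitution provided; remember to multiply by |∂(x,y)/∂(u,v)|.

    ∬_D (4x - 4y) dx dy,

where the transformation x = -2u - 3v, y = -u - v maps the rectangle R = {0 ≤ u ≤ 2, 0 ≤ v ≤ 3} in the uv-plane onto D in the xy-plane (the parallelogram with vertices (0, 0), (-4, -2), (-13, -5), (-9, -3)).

Compute the Jacobian determinant of (x, y) with respect to (u, v):

    ∂(x,y)/∂(u,v) = | -2  -3 | = (-2)(-1) - (-3)(-1) = -1.
                   | -1  -1 |

Its absolute value is |J| = 1 (the area scaling factor).

Substituting x = -2u - 3v, y = -u - v into the integrand,

    4x - 4y → -4u - 8v,

so the integral becomes

    ∬_R (-4u - 8v) · |J| du dv = ∫_0^2 ∫_0^3 (-4u - 8v) dv du.

Inner (v): -12u - 36.
Outer (u): -96.

Therefore ∬_D (4x - 4y) dx dy = -96.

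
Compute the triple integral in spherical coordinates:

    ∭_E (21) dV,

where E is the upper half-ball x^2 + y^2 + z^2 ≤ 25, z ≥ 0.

In spherical coordinates, x = ρ sin(φ) cos(θ), y = ρ sin(φ) sin(θ), z = ρ cos(φ), and dV = ρ^2 sin(φ) dρ dφ dθ.

The integrand becomes 21, so

    ∭_E (21) dV = ∫_{0}^{2π} ∫_{0}^{π/2} ∫_{0}^{5} (21) · ρ^2 sin(φ) dρ dφ dθ.

Inner (ρ): 875sin(φ).
Middle (φ): 875.
Outer (θ): 1750π.

Therefore the triple integral equals 1750π.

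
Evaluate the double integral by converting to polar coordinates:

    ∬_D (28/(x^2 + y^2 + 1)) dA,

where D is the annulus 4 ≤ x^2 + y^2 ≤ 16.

The region D is 2 ≤ r ≤ 4, 0 ≤ θ ≤ 2π in polar coordinates, where x = r cos(θ), y = r sin(θ), and dA = r dr dθ.

Under the substitution, the integrand becomes 28/(r^2 + 1), so

    ∬_D (28/(x^2 + y^2 + 1)) dA = ∫_{0}^{2π} ∫_{2}^{4} (28/(r^2 + 1)) · r dr dθ.

Inner integral (in r): ∫_{2}^{4} (28/(r^2 + 1)) · r dr = log(168377826559400929/6103515625).

Outer integral (in θ): ∫_{0}^{2π} (log(168377826559400929/6103515625)) dθ = log((168377826559400929/6103515625)^(2π)).

Therefore ∬_D (28/(x^2 + y^2 + 1)) dA = log((168377826559400929/6103515625)^(2π)).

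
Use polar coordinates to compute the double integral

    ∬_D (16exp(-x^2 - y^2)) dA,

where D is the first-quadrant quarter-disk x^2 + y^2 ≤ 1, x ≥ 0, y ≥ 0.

The region D is 0 ≤ r ≤ 1, 0 ≤ θ ≤ π/2 in polar coordinates, where x = r cos(θ), y = r sin(θ), and dA = r dr dθ.

Under the substitution, the integrand becomes 16exp(-r^2), so

    ∬_D (16exp(-x^2 - y^2)) dA = ∫_{0}^{π/2} ∫_{0}^{1} (16exp(-r^2)) · r dr dθ.

Inner integral (in r): ∫_{0}^{1} (16exp(-r^2)) · r dr = 8 - 8exp(-1).

Outer integral (in θ): ∫_{0}^{π/2} (8 - 8exp(-1)) dθ = -4π exp(-1) + 4π.

Therefore ∬_D (16exp(-x^2 - y^2)) dA = -4π exp(-1) + 4π.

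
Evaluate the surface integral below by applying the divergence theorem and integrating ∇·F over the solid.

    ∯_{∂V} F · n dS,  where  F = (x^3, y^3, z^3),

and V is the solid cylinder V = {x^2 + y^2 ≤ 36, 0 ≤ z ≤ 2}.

By the divergence theorem,

    ∯_{∂V} F · n dS = ∭_V (∇ · F) dV.

Compute the divergence:
    ∇ · F = ∂F_x/∂x + ∂F_y/∂y + ∂F_z/∂z = 3x^2 + 3y^2 + 3z^2.

In cylindrical coordinates, x = r cos(θ), y = r sin(θ), z = z, dV = r dr dθ dz, with 0 ≤ r ≤ 6, 0 ≤ θ ≤ 2π, 0 ≤ z ≤ 2.

The integrand, after substitution and multiplying by the volume element, becomes (3r^2 + 3z^2) · r, so

    ∭_V (∇·F) dV = ∫_0^{2π} ∫_0^{6} ∫_0^{2} (3r^2 + 3z^2) · r dz dr dθ.

Inner (z from 0 to 2): 6r^3 + 8r.
Middle (r from 0 to 6): 2088.
Outer (θ from 0 to 2π): 4176π.

Therefore ∯_{∂V} F · n dS = 4176π.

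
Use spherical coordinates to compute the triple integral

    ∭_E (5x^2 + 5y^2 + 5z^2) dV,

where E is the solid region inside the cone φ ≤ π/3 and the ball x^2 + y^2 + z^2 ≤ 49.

In spherical coordinates, x = ρ sin(φ) cos(θ), y = ρ sin(φ) sin(θ), z = ρ cos(φ), and dV = ρ^2 sin(φ) dρ dφ dθ.

The integrand becomes 5ρ^2, so

    ∭_E (5x^2 + 5y^2 + 5z^2) dV = ∫_{0}^{2π} ∫_{0}^{π/3} ∫_{0}^{7} (5ρ^2) · ρ^2 sin(φ) dρ dφ dθ.

Inner (ρ): 16807sin(φ).
Middle (φ): 16807/2.
Outer (θ): 16807π.

Therefore the triple integral equals 16807π.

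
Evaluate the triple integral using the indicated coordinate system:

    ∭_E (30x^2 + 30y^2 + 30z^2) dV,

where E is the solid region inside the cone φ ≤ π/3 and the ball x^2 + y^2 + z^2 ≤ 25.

In spherical coordinates, x = ρ sin(φ) cos(θ), y = ρ sin(φ) sin(θ), z = ρ cos(φ), and dV = ρ^2 sin(φ) dρ dφ dθ.

The integrand becomes 30ρ^2, so

    ∭_E (30x^2 + 30y^2 + 30z^2) dV = ∫_{0}^{2π} ∫_{0}^{π/3} ∫_{0}^{5} (30ρ^2) · ρ^2 sin(φ) dρ dφ dθ.

Inner (ρ): 18750sin(φ).
Middle (φ): 9375.
Outer (θ): 18750π.

Therefore the triple integral equals 18750π.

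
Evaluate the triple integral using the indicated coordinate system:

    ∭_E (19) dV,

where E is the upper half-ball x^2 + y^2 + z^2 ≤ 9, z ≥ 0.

In spherical coordinates, x = ρ sin(φ) cos(θ), y = ρ sin(φ) sin(θ), z = ρ cos(φ), and dV = ρ^2 sin(φ) dρ dφ dθ.

The integrand becomes 19, so

    ∭_E (19) dV = ∫_{0}^{2π} ∫_{0}^{π/2} ∫_{0}^{3} (19) · ρ^2 sin(φ) dρ dφ dθ.

Inner (ρ): 171sin(φ).
Middle (φ): 171.
Outer (θ): 342π.

Therefore the triple integral equals 342π.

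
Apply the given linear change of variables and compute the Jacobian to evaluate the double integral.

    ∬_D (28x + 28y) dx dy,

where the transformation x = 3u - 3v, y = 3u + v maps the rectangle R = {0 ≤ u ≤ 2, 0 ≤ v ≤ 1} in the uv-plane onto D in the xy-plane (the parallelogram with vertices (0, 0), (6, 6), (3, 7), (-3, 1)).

Compute the Jacobian determinant of (x, y) with respect to (u, v):

    ∂(x,y)/∂(u,v) = | 3  -3 | = (3)(1) - (-3)(3) = 12.
                   | 3  1 |

Its absolute value is |J| = 12 (the area scaling factor).

Substituting x = 3u - 3v, y = 3u + v into the integrand,

    28x + 28y → 168u - 56v,

so the integral becomes

    ∬_R (168u - 56v) · |J| du dv = ∫_0^2 ∫_0^1 (2016u - 672v) dv du.

Inner (v): 2016u - 336.
Outer (u): 3360.

Therefore ∬_D (28x + 28y) dx dy = 3360.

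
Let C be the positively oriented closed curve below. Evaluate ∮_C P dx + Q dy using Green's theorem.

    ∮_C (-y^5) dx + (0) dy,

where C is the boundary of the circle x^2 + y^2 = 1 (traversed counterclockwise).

Green's theorem converts the closed line integral into a double integral over the enclosed region D:

    ∮_C P dx + Q dy = ∬_D (∂Q/∂x - ∂P/∂y) dA.

Here P = -y^5, Q = 0, so

    ∂Q/∂x = 0,    ∂P/∂y = -5y^4,
    ∂Q/∂x - ∂P/∂y = 5y^4.

D is the region x^2 + y^2 ≤ 1. Evaluating the double integral:

In polar coordinates (x = r cos θ, y = r sin θ, dA = r dr dθ) the integrand becomes 5r^4sin(θ)^4, so

    ∬_D (5y^4) dA = ∫_0^{2π} ∫_0^{1} (5r^4sin(θ)^4) · r dr dθ.

Inner (r from 0 to 1): 5sin(θ)^4/6.
Outer (θ from 0 to 2π): 5π/8.

Therefore ∮_C P dx + Q dy = 5π/8.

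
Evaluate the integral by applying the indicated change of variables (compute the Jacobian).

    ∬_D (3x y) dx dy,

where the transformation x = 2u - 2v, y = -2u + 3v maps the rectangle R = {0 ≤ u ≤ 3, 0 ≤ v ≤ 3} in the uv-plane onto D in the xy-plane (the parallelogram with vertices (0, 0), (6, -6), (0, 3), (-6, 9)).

Compute the Jacobian determinant of (x, y) with respect to (u, v):

    ∂(x,y)/∂(u,v) = | 2  -2 | = (2)(3) - (-2)(-2) = 2.
                   | -2  3 |

Its absolute value is |J| = 2 (the area scaling factor).

Substituting x = 2u - 2v, y = -2u + 3v into the integrand,

    3x y → -12u^2 + 30u v - 18v^2,

so the integral becomes

    ∬_R (-12u^2 + 30u v - 18v^2) · |J| du dv = ∫_0^3 ∫_0^3 (-24u^2 + 60u v - 36v^2) dv du.

Inner (v): -72u^2 + 270u - 324.
Outer (u): -405.

Therefore ∬_D (3x y) dx dy = -405.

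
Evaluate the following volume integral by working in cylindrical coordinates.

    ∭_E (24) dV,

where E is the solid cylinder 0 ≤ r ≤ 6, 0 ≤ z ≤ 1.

In cylindrical coordinates, x = r cos(θ), y = r sin(θ), z = z, and dV = r dr dθ dz.

The integrand becomes 24, so

    ∭_E (24) dV = ∫_{0}^{2π} ∫_{0}^{6} ∫_{0}^{1} (24) · r dz dr dθ.

Inner (z): 24r.
Middle (r from 0 to 6): 432.
Outer (θ): 864π.

Therefore the triple integral equals 864π.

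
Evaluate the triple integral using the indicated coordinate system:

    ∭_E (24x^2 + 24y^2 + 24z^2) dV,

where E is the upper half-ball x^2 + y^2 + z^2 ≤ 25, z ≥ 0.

In spherical coordinates, x = ρ sin(φ) cos(θ), y = ρ sin(φ) sin(θ), z = ρ cos(φ), and dV = ρ^2 sin(φ) dρ dφ dθ.

The integrand becomes 24ρ^2, so

    ∭_E (24x^2 + 24y^2 + 24z^2) dV = ∫_{0}^{2π} ∫_{0}^{π/2} ∫_{0}^{5} (24ρ^2) · ρ^2 sin(φ) dρ dφ dθ.

Inner (ρ): 15000sin(φ).
Middle (φ): 15000.
Outer (θ): 30000π.

Therefore the triple integral equals 30000π.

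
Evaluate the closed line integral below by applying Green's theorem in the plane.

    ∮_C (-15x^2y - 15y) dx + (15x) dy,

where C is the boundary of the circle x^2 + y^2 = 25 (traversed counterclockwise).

Green's theorem converts the closed line integral into a double integral over the enclosed region D:

    ∮_C P dx + Q dy = ∬_D (∂Q/∂x - ∂P/∂y) dA.

Here P = -15x^2y - 15y, Q = 15x, so

    ∂Q/∂x = 15,    ∂P/∂y = -15x^2 - 15,
    ∂Q/∂x - ∂P/∂y = 15x^2 + 30.

D is the region x^2 + y^2 ≤ 25. Evaluating the double integral:

In polar coordinates (x = r cos θ, y = r sin θ, dA = r dr dθ) the integrand becomes 15r^2cos(θ)^2 + 30, so

    ∬_D (15x^2 + 30) dA = ∫_0^{2π} ∫_0^{5} (15r^2cos(θ)^2 + 30) · r dr dθ.

Inner (r from 0 to 5): 9375cos(θ)^2/4 + 375.
Outer (θ from 0 to 2π): 12375π/4.

Therefore ∮_C P dx + Q dy = 12375π/4.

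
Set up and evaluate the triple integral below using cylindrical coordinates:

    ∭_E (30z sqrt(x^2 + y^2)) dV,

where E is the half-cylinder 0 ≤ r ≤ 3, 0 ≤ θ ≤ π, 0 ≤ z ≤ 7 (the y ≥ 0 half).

In cylindrical coordinates, x = r cos(θ), y = r sin(θ), z = z, and dV = r dr dθ dz.

The integrand becomes 30r z, so

    ∭_E (30z sqrt(x^2 + y^2)) dV = ∫_{0}^{π} ∫_{0}^{3} ∫_{0}^{7} (30r z) · r dz dr dθ.

Inner (z): 735r^2.
Middle (r from 0 to 3): 6615.
Outer (θ): 6615π.

Therefore the triple integral equals 6615π.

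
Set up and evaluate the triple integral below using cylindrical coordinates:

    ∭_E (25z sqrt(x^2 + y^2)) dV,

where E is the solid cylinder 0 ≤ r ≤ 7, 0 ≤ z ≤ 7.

In cylindrical coordinates, x = r cos(θ), y = r sin(θ), z = z, and dV = r dr dθ dz.

The integrand becomes 25r z, so

    ∭_E (25z sqrt(x^2 + y^2)) dV = ∫_{0}^{2π} ∫_{0}^{7} ∫_{0}^{7} (25r z) · r dz dr dθ.

Inner (z): 1225r^2/2.
Middle (r from 0 to 7): 420175/6.
Outer (θ): 420175π/3.

Therefore the triple integral equals 420175π/3.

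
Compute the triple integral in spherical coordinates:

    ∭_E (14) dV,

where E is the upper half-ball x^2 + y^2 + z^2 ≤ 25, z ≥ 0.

In spherical coordinates, x = ρ sin(φ) cos(θ), y = ρ sin(φ) sin(θ), z = ρ cos(φ), and dV = ρ^2 sin(φ) dρ dφ dθ.

The integrand becomes 14, so

    ∭_E (14) dV = ∫_{0}^{2π} ∫_{0}^{π/2} ∫_{0}^{5} (14) · ρ^2 sin(φ) dρ dφ dθ.

Inner (ρ): 1750sin(φ)/3.
Middle (φ): 1750/3.
Outer (θ): 3500π/3.

Therefore the triple integral equals 3500π/3.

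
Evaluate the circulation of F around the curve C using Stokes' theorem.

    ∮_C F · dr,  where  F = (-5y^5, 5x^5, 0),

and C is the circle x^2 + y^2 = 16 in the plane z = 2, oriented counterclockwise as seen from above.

Let S be the flat disk x^2 + y^2 ≤ 16 in the plane z = 2, with upward unit normal n̂ = ẑ. By Stokes' theorem,

    ∮_C F · dr = ∬_S (∇ × F) · n̂ dS = ∬_D (curl F)_z dA,

where D is the disk x^2 + y^2 ≤ 16.

Compute the curl of F = (-5y^5, 5x^5, 0):
    (∇ × F)_x = ∂F_z/∂y - ∂F_y/∂z = 0,
    (∇ × F)_y = ∂F_x/∂z - ∂F_z/∂x = 0,
    (∇ × F)_z = ∂F_y/∂x - ∂F_x/∂y = 25x^4 + 25y^4.

On z = 2, (curl F)_z = 25x^4 + 25y^4.

Convert to polar (x = r cos θ, y = r sin θ, dA = r dr dθ); the integrand becomes 25r^4(sin(θ)^4 + cos(θ)^4), so

    ∬_D (curl F)_z dA = ∫_0^{2π} ∫_0^{4} (25r^4(sin(θ)^4 + cos(θ)^4)) · r dr dθ.

Inner (r from 0 to 4): 51200sin(θ)^4/3 + 51200cos(θ)^4/3.
Outer (θ from 0 to 2π): 25600π.

Therefore ∮_C F · dr = 25600π.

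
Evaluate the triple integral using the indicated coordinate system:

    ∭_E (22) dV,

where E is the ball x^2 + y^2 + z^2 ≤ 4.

In spherical coordinates, x = ρ sin(φ) cos(θ), y = ρ sin(φ) sin(θ), z = ρ cos(φ), and dV = ρ^2 sin(φ) dρ dφ dθ.

The integrand becomes 22, so

    ∭_E (22) dV = ∫_{0}^{2π} ∫_{0}^{π} ∫_{0}^{2} (22) · ρ^2 sin(φ) dρ dφ dθ.

Inner (ρ): 176sin(φ)/3.
Middle (φ): 352/3.
Outer (θ): 704π/3.

Therefore the triple integral equals 704π/3.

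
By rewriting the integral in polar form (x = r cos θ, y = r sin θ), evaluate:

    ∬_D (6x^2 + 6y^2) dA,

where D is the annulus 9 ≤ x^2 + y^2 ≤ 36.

The region D is 3 ≤ r ≤ 6, 0 ≤ θ ≤ 2π in polar coordinates, where x = r cos(θ), y = r sin(θ), and dA = r dr dθ.

Under the substitution, the integrand becomes 6r^2, so

    ∬_D (6x^2 + 6y^2) dA = ∫_{0}^{2π} ∫_{3}^{6} (6r^2) · r dr dθ.

Inner integral (in r): ∫_{3}^{6} (6r^2) · r dr = 3645/2.

Outer integral (in θ): ∫_{0}^{2π} (3645/2) dθ = 3645π.

Therefore ∬_D (6x^2 + 6y^2) dA = 3645π.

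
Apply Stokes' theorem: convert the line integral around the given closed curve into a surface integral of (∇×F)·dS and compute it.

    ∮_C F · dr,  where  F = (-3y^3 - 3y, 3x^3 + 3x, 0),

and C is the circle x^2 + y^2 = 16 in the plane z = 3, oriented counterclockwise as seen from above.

Let S be the flat disk x^2 + y^2 ≤ 16 in the plane z = 3, with upward unit normal n̂ = ẑ. By Stokes' theorem,

    ∮_C F · dr = ∬_S (∇ × F) · n̂ dS = ∬_D (curl F)_z dA,

where D is the disk x^2 + y^2 ≤ 16.

Compute the curl of F = (-3y^3 - 3y, 3x^3 + 3x, 0):
    (∇ × F)_x = ∂F_z/∂y - ∂F_y/∂z = 0,
    (∇ × F)_y = ∂F_x/∂z - ∂F_z/∂x = 0,
    (∇ × F)_z = ∂F_y/∂x - ∂F_x/∂y = 9x^2 + 9y^2 + 6.

On z = 3, (curl F)_z = 9x^2 + 9y^2 + 6.

Convert to polar (x = r cos θ, y = r sin θ, dA = r dr dθ); the integrand becomes 9r^2 + 6, so

    ∬_D (curl F)_z dA = ∫_0^{2π} ∫_0^{4} (9r^2 + 6) · r dr dθ.

Inner (r from 0 to 4): 624.
Outer (θ from 0 to 2π): 1248π.

Therefore ∮_C F · dr = 1248π.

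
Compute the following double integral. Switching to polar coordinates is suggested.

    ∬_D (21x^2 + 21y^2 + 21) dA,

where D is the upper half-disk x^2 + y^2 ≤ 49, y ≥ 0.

The region D is 0 ≤ r ≤ 7, 0 ≤ θ ≤ π in polar coordinates, where x = r cos(θ), y = r sin(θ), and dA = r dr dθ.

Under the substitution, the integrand becomes 21r^2 + 21, so

    ∬_D (21x^2 + 21y^2 + 21) dA = ∫_{0}^{π} ∫_{0}^{7} (21r^2 + 21) · r dr dθ.

Inner integral (in r): ∫_{0}^{7} (21r^2 + 21) · r dr = 52479/4.

Outer integral (in θ): ∫_{0}^{π} (52479/4) dθ = 52479π/4.

Therefore ∬_D (21x^2 + 21y^2 + 21) dA = 52479π/4.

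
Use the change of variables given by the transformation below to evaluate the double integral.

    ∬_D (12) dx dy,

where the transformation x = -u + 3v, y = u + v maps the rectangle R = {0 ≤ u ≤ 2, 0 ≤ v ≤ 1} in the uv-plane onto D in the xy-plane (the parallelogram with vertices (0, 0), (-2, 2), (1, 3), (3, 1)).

Compute the Jacobian determinant of (x, y) with respect to (u, v):

    ∂(x,y)/∂(u,v) = | -1  3 | = (-1)(1) - (3)(1) = -4.
                   | 1  1 |

Its absolute value is |J| = 4 (the area scaling factor).

Substituting x = -u + 3v, y = u + v into the integrand,

    12 → 12,

so the integral becomes

    ∬_R (12) · |J| du dv = ∫_0^2 ∫_0^1 (48) dv du.

Inner (v): 48.
Outer (u): 96.

Therefore ∬_D (12) dx dy = 96.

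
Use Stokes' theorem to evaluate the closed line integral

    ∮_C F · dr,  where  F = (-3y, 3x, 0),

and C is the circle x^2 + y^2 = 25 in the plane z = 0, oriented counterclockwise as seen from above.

Let S be the flat disk x^2 + y^2 ≤ 25 in the plane z = 0, with upward unit normal n̂ = ẑ. By Stokes' theorem,

    ∮_C F · dr = ∬_S (∇ × F) · n̂ dS = ∬_D (curl F)_z dA,

where D is the disk x^2 + y^2 ≤ 25.

Compute the curl of F = (-3y, 3x, 0):
    (∇ × F)_x = ∂F_z/∂y - ∂F_y/∂z = 0,
    (∇ × F)_y = ∂F_x/∂z - ∂F_z/∂x = 0,
    (∇ × F)_z = ∂F_y/∂x - ∂F_x/∂y = 6.

On z = 0, (curl F)_z = 6.

Convert to polar (x = r cos θ, y = r sin θ, dA = r dr dθ); the integrand becomes 6, so

    ∬_D (curl F)_z dA = ∫_0^{2π} ∫_0^{5} (6) · r dr dθ.

Inner (r from 0 to 5): 75.
Outer (θ from 0 to 2π): 150π.

Therefore ∮_C F · dr = 150π.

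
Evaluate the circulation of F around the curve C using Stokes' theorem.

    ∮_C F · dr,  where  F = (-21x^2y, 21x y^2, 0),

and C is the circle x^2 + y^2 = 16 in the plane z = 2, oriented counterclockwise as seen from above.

Let S be the flat disk x^2 + y^2 ≤ 16 in the plane z = 2, with upward unit normal n̂ = ẑ. By Stokes' theorem,

    ∮_C F · dr = ∬_S (∇ × F) · n̂ dS = ∬_D (curl F)_z dA,

where D is the disk x^2 + y^2 ≤ 16.

Compute the curl of F = (-21x^2y, 21x y^2, 0):
    (∇ × F)_x = ∂F_z/∂y - ∂F_y/∂z = 0,
    (∇ × F)_y = ∂F_x/∂z - ∂F_z/∂x = 0,
    (∇ × F)_z = ∂F_y/∂x - ∂F_x/∂y = 21x^2 + 21y^2.

On z = 2, (curl F)_z = 21x^2 + 21y^2.

Convert to polar (x = r cos θ, y = r sin θ, dA = r dr dθ); the integrand becomes 21r^2, so

    ∬_D (curl F)_z dA = ∫_0^{2π} ∫_0^{4} (21r^2) · r dr dθ.

Inner (r from 0 to 4): 1344.
Outer (θ from 0 to 2π): 2688π.

Therefore ∮_C F · dr = 2688π.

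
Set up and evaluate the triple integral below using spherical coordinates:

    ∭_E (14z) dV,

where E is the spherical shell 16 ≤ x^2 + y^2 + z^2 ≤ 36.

In spherical coordinates, x = ρ sin(φ) cos(θ), y = ρ sin(φ) sin(θ), z = ρ cos(φ), and dV = ρ^2 sin(φ) dρ dφ dθ.

The integrand becomes 14ρ cos(φ), so

    ∭_E (14z) dV = ∫_{0}^{2π} ∫_{0}^{π} ∫_{4}^{6} (14ρ cos(φ)) · ρ^2 sin(φ) dρ dφ dθ.

Inner (ρ): 1820sin(2φ).
Middle (φ): 0.
Outer (θ): 0.

Therefore the triple integral equals 0.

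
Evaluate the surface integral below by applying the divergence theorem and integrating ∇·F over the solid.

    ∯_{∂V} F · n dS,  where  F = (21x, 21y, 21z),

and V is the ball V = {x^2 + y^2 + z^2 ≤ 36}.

By the divergence theorem,

    ∯_{∂V} F · n dS = ∭_V (∇ · F) dV.

Compute the divergence:
    ∇ · F = ∂F_x/∂x + ∂F_y/∂y + ∂F_z/∂z = 21 + 21 + 21 = 63.

In spherical coordinates, x = ρ sin(φ) cos(θ), y = ρ sin(φ) sin(θ), z = ρ cos(φ), dV = ρ^2 sin(φ) dρ dφ dθ, with 0 ≤ ρ ≤ 6, 0 ≤ φ ≤ π, 0 ≤ θ ≤ 2π.

The integrand, after substitution and multiplying by the volume element, becomes (63) · ρ^2 sin(φ), so

    ∭_V (∇·F) dV = ∫_0^{2π} ∫_0^{π} ∫_0^{6} (63) · ρ^2 sin(φ) dρ dφ dθ.

Inner (ρ from 0 to 6): 4536sin(φ).
Middle (φ from 0 to π): 9072.
Outer (θ from 0 to 2π): 18144π.

Therefore ∯_{∂V} F · n dS = 18144π.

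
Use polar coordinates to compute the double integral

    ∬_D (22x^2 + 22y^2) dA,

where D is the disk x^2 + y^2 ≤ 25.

The region D is 0 ≤ r ≤ 5, 0 ≤ θ ≤ 2π in polar coordinates, where x = r cos(θ), y = r sin(θ), and dA = r dr dθ.

Under the substitution, the integrand becomes 22r^2, so

    ∬_D (22x^2 + 22y^2) dA = ∫_{0}^{2π} ∫_{0}^{5} (22r^2) · r dr dθ.

Inner integral (in r): ∫_{0}^{5} (22r^2) · r dr = 6875/2.

Outer integral (in θ): ∫_{0}^{2π} (6875/2) dθ = 6875π.

Therefore ∬_D (22x^2 + 22y^2) dA = 6875π.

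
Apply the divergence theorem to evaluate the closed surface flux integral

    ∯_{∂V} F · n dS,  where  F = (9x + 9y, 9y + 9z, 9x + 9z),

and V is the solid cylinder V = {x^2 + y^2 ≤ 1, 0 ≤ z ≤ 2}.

By the divergence theorem,

    ∯_{∂V} F · n dS = ∭_V (∇ · F) dV.

Compute the divergence:
    ∇ · F = ∂F_x/∂x + ∂F_y/∂y + ∂F_z/∂z = 9 + 9 + 9 = 27.

In cylindrical coordinates, x = r cos(θ), y = r sin(θ), z = z, dV = r dr dθ dz, with 0 ≤ r ≤ 1, 0 ≤ θ ≤ 2π, 0 ≤ z ≤ 2.

The integrand, after substitution and multiplying by the volume element, becomes (27) · r, so

    ∭_V (∇·F) dV = ∫_0^{2π} ∫_0^{1} ∫_0^{2} (27) · r dz dr dθ.

Inner (z from 0 to 2): 54r.
Middle (r from 0 to 1): 27.
Outer (θ from 0 to 2π): 54π.

Therefore ∯_{∂V} F · n dS = 54π.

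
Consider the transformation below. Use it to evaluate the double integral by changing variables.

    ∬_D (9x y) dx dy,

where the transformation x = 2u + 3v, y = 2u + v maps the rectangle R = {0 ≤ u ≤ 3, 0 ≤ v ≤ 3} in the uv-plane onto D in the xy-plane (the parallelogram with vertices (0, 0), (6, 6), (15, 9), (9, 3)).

Compute the Jacobian determinant of (x, y) with respect to (u, v):

    ∂(x,y)/∂(u,v) = | 2  3 | = (2)(1) - (3)(2) = -4.
                   | 2  1 |

Its absolute value is |J| = 4 (the area scaling factor).

Substituting x = 2u + 3v, y = 2u + v into the integrand,

    9x y → 36u^2 + 72u v + 27v^2,

so the integral becomes

    ∬_R (36u^2 + 72u v + 27v^2) · |J| du dv = ∫_0^3 ∫_0^3 (144u^2 + 288u v + 108v^2) dv du.

Inner (v): 432u^2 + 1296u + 972.
Outer (u): 12636.

Therefore ∬_D (9x y) dx dy = 12636.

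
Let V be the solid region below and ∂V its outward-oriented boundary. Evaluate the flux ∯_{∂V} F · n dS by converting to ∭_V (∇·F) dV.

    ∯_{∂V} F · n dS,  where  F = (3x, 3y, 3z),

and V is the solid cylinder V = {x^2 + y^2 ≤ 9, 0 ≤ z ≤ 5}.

By the divergence theorem,

    ∯_{∂V} F · n dS = ∭_V (∇ · F) dV.

Compute the divergence:
    ∇ · F = ∂F_x/∂x + ∂F_y/∂y + ∂F_z/∂z = 3 + 3 + 3 = 9.

In cylindrical coordinates, x = r cos(θ), y = r sin(θ), z = z, dV = r dr dθ dz, with 0 ≤ r ≤ 3, 0 ≤ θ ≤ 2π, 0 ≤ z ≤ 5.

The integrand, after substitution and multiplying by the volume element, becomes (9) · r, so

    ∭_V (∇·F) dV = ∫_0^{2π} ∫_0^{3} ∫_0^{5} (9) · r dz dr dθ.

Inner (z from 0 to 5): 45r.
Middle (r from 0 to 3): 405/2.
Outer (θ from 0 to 2π): 405π.

Therefore ∯_{∂V} F · n dS = 405π.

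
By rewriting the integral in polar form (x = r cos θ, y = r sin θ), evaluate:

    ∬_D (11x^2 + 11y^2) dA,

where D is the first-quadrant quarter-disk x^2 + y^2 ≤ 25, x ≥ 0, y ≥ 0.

The region D is 0 ≤ r ≤ 5, 0 ≤ θ ≤ π/2 in polar coordinates, where x = r cos(θ), y = r sin(θ), and dA = r dr dθ.

Under the substitution, the integrand becomes 11r^2, so

    ∬_D (11x^2 + 11y^2) dA = ∫_{0}^{π/2} ∫_{0}^{5} (11r^2) · r dr dθ.

Inner integral (in r): ∫_{0}^{5} (11r^2) · r dr = 6875/4.

Outer integral (in θ): ∫_{0}^{π/2} (6875/4) dθ = 6875π/8.

Therefore ∬_D (11x^2 + 11y^2) dA = 6875π/8.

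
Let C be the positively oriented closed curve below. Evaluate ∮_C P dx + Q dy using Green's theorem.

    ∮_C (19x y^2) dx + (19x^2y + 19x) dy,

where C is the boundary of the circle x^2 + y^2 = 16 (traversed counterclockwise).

Green's theorem converts the closed line integral into a double integral over the enclosed region D:

    ∮_C P dx + Q dy = ∬_D (∂Q/∂x - ∂P/∂y) dA.

Here P = 19x y^2, Q = 19x^2y + 19x, so

    ∂Q/∂x = 38x y + 19,    ∂P/∂y = 38x y,
    ∂Q/∂x - ∂P/∂y = 19.

D is the region x^2 + y^2 ≤ 16. Evaluating the double integral:

In polar coordinates (x = r cos θ, y = r sin θ, dA = r dr dθ) the integrand becomes 19, so

    ∬_D (19) dA = ∫_0^{2π} ∫_0^{4} (19) · r dr dθ.

Inner (r from 0 to 4): 152.
Outer (θ from 0 to 2π): 304π.

Therefore ∮_C P dx + Q dy = 304π.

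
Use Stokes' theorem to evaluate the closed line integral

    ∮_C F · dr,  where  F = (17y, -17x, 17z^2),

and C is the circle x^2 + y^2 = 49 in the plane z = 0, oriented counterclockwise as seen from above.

Let S be the flat disk x^2 + y^2 ≤ 49 in the plane z = 0, with upward unit normal n̂ = ẑ. By Stokes' theorem,

    ∮_C F · dr = ∬_S (∇ × F) · n̂ dS = ∬_D (curl F)_z dA,

where D is the disk x^2 + y^2 ≤ 49.

Compute the curl of F = (17y, -17x, 17z^2):
    (∇ × F)_x = ∂F_z/∂y - ∂F_y/∂z = 0,
    (∇ × F)_y = ∂F_x/∂z - ∂F_z/∂x = 0,
    (∇ × F)_z = ∂F_y/∂x - ∂F_x/∂y = -34.

On z = 0, (curl F)_z = -34.

Convert to polar (x = r cos θ, y = r sin θ, dA = r dr dθ); the integrand becomes -34, so

    ∬_D (curl F)_z dA = ∫_0^{2π} ∫_0^{7} (-34) · r dr dθ.

Inner (r from 0 to 7): -833.
Outer (θ from 0 to 2π): -1666π.

Therefore ∮_C F · dr = -1666π.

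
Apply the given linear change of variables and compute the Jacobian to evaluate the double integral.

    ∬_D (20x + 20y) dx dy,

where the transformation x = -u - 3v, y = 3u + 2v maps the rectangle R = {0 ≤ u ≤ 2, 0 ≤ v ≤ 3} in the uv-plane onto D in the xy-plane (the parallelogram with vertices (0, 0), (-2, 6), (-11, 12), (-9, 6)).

Compute the Jacobian determinant of (x, y) with respect to (u, v):

    ∂(x,y)/∂(u,v) = | -1  -3 | = (-1)(2) - (-3)(3) = 7.
                   | 3  2 |

Its absolute value is |J| = 7 (the area scaling factor).

Substituting x = -u - 3v, y = 3u + 2v into the integrand,

    20x + 20y → 40u - 20v,

so the integral becomes

    ∬_R (40u - 20v) · |J| du dv = ∫_0^2 ∫_0^3 (280u - 140v) dv du.

Inner (v): 840u - 630.
Outer (u): 420.

Therefore ∬_D (20x + 20y) dx dy = 420.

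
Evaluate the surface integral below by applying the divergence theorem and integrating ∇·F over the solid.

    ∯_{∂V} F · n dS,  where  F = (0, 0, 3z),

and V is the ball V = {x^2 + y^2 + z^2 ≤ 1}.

By the divergence theorem,

    ∯_{∂V} F · n dS = ∭_V (∇ · F) dV.

Compute the divergence:
    ∇ · F = ∂F_x/∂x + ∂F_y/∂y + ∂F_z/∂z = 0 + 0 + 3 = 3.

In spherical coordinates, x = ρ sin(φ) cos(θ), y = ρ sin(φ) sin(θ), z = ρ cos(φ), dV = ρ^2 sin(φ) dρ dφ dθ, with 0 ≤ ρ ≤ 1, 0 ≤ φ ≤ π, 0 ≤ θ ≤ 2π.

The integrand, after substitution and multiplying by the volume element, becomes (3) · ρ^2 sin(φ), so

    ∭_V (∇·F) dV = ∫_0^{2π} ∫_0^{π} ∫_0^{1} (3) · ρ^2 sin(φ) dρ dφ dθ.

Inner (ρ from 0 to 1): sin(φ).
Middle (φ from 0 to π): 2.
Outer (θ from 0 to 2π): 4π.

Therefore ∯_{∂V} F · n dS = 4π.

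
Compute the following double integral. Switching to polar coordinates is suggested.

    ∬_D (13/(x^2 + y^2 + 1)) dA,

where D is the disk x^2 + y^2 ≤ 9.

The region D is 0 ≤ r ≤ 3, 0 ≤ θ ≤ 2π in polar coordinates, where x = r cos(θ), y = r sin(θ), and dA = r dr dθ.

Under the substitution, the integrand becomes 13/(r^2 + 1), so

    ∬_D (13/(x^2 + y^2 + 1)) dA = ∫_{0}^{2π} ∫_{0}^{3} (13/(r^2 + 1)) · r dr dθ.

Inner integral (in r): ∫_{0}^{3} (13/(r^2 + 1)) · r dr = 13log(10)/2.

Outer integral (in θ): ∫_{0}^{2π} (13log(10)/2) dθ = 13π log(10).

Therefore ∬_D (13/(x^2 + y^2 + 1)) dA = 13π log(10).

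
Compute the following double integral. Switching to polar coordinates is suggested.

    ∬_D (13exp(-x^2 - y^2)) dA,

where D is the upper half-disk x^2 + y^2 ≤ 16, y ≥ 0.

The region D is 0 ≤ r ≤ 4, 0 ≤ θ ≤ π in polar coordinates, where x = r cos(θ), y = r sin(θ), and dA = r dr dθ.

Under the substitution, the integrand becomes 13exp(-r^2), so

    ∬_D (13exp(-x^2 - y^2)) dA = ∫_{0}^{π} ∫_{0}^{4} (13exp(-r^2)) · r dr dθ.

Inner integral (in r): ∫_{0}^{4} (13exp(-r^2)) · r dr = 13/2 - 13exp(-16)/2.

Outer integral (in θ): ∫_{0}^{π} (13/2 - 13exp(-16)/2) dθ = -13π (1 - exp(16))exp(-16)/2.

Therefore ∬_D (13exp(-x^2 - y^2)) dA = -13π (1 - exp(16))exp(-16)/2.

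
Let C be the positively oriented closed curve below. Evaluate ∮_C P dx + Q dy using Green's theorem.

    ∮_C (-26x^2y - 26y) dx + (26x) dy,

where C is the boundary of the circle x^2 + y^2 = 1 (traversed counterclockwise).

Green's theorem converts the closed line integral into a double integral over the enclosed region D:

    ∮_C P dx + Q dy = ∬_D (∂Q/∂x - ∂P/∂y) dA.

Here P = -26x^2y - 26y, Q = 26x, so

    ∂Q/∂x = 26,    ∂P/∂y = -26x^2 - 26,
    ∂Q/∂x - ∂P/∂y = 26x^2 + 52.

D is the region x^2 + y^2 ≤ 1. Evaluating the double integral:

In polar coordinates (x = r cos θ, y = r sin θ, dA = r dr dθ) the integrand becomes 26r^2cos(θ)^2 + 52, so

    ∬_D (26x^2 + 52) dA = ∫_0^{2π} ∫_0^{1} (26r^2cos(θ)^2 + 52) · r dr dθ.

Inner (r from 0 to 1): 13cos(θ)^2/2 + 26.
Outer (θ from 0 to 2π): 117π/2.

Therefore ∮_C P dx + Q dy = 117π/2.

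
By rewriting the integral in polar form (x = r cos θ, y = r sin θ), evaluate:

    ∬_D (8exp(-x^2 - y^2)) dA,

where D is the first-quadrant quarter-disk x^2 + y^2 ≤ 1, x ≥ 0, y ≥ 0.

The region D is 0 ≤ r ≤ 1, 0 ≤ θ ≤ π/2 in polar coordinates, where x = r cos(θ), y = r sin(θ), and dA = r dr dθ.

Under the substitution, the integrand becomes 8exp(-r^2), so

    ∬_D (8exp(-x^2 - y^2)) dA = ∫_{0}^{π/2} ∫_{0}^{1} (8exp(-r^2)) · r dr dθ.

Inner integral (in r): ∫_{0}^{1} (8exp(-r^2)) · r dr = 4 - 4exp(-1).

Outer integral (in θ): ∫_{0}^{π/2} (4 - 4exp(-1)) dθ = -2π exp(-1) + 2π.

Therefore ∬_D (8exp(-x^2 - y^2)) dA = -2π exp(-1) + 2π.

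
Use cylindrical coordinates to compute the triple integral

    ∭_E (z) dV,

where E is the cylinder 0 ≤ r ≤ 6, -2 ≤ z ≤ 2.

In cylindrical coordinates, x = r cos(θ), y = r sin(θ), z = z, and dV = r dr dθ dz.

The integrand becomes z, so

    ∭_E (z) dV = ∫_{0}^{2π} ∫_{0}^{6} ∫_{-2}^{2} (z) · r dz dr dθ.

Inner (z): 0.
Middle (r from 0 to 6): 0.
Outer (θ): 0.

Therefore the triple integral equals 0.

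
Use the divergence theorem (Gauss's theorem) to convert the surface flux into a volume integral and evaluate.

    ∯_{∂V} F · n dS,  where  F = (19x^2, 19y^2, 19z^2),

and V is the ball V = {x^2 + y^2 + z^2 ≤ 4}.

By the divergence theorem,

    ∯_{∂V} F · n dS = ∭_V (∇ · F) dV.

Compute the divergence:
    ∇ · F = ∂F_x/∂x + ∂F_y/∂y + ∂F_z/∂z = 38x + 38y + 38z.

In spherical coordinates, x = ρ sin(φ) cos(θ), y = ρ sin(φ) sin(θ), z = ρ cos(φ), dV = ρ^2 sin(φ) dρ dφ dθ, with 0 ≤ ρ ≤ 2, 0 ≤ φ ≤ π, 0 ≤ θ ≤ 2π.

The integrand, after substitution and multiplying by the volume element, becomes (38ρ (sqrt(2)sin(φ)sin(θ + π/4) + cos(φ))) · ρ^2 sin(φ), so

    ∭_V (∇·F) dV = ∫_0^{2π} ∫_0^{π} ∫_0^{2} (38ρ (sqrt(2)sin(φ)sin(θ + π/4) + cos(φ))) · ρ^2 sin(φ) dρ dφ dθ.

Inner (ρ from 0 to 2): 152(sqrt(2)sin(φ)sin(θ + π/4) + cos(φ))sin(φ).
Middle (φ from 0 to π): 76sqrt(2)π sin(θ + π/4).
Outer (θ from 0 to 2π): 0.

Therefore ∯_{∂V} F · n dS = 0.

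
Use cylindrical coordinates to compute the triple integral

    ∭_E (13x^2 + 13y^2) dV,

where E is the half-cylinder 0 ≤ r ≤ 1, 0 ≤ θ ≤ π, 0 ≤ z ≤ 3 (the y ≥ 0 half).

In cylindrical coordinates, x = r cos(θ), y = r sin(θ), z = z, and dV = r dr dθ dz.

The integrand becomes 13r^2, so

    ∭_E (13x^2 + 13y^2) dV = ∫_{0}^{π} ∫_{0}^{1} ∫_{0}^{3} (13r^2) · r dz dr dθ.

Inner (z): 39r^3.
Middle (r from 0 to 1): 39/4.
Outer (θ): 39π/4.

Therefore the triple integral equals 39π/4.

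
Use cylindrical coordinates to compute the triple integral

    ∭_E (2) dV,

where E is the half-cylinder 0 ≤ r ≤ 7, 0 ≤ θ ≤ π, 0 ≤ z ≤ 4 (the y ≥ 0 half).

In cylindrical coordinates, x = r cos(θ), y = r sin(θ), z = z, and dV = r dr dθ dz.

The integrand becomes 2, so

    ∭_E (2) dV = ∫_{0}^{π} ∫_{0}^{7} ∫_{0}^{4} (2) · r dz dr dθ.

Inner (z): 8r.
Middle (r from 0 to 7): 196.
Outer (θ): 196π.

Therefore the triple integral equals 196π.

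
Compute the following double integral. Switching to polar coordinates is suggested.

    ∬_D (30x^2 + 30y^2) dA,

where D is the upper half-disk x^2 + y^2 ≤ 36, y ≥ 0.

The region D is 0 ≤ r ≤ 6, 0 ≤ θ ≤ π in polar coordinates, where x = r cos(θ), y = r sin(θ), and dA = r dr dθ.

Under the substitution, the integrand becomes 30r^2, so

    ∬_D (30x^2 + 30y^2) dA = ∫_{0}^{π} ∫_{0}^{6} (30r^2) · r dr dθ.

Inner integral (in r): ∫_{0}^{6} (30r^2) · r dr = 9720.

Outer integral (in θ): ∫_{0}^{π} (9720) dθ = 9720π.

Therefore ∬_D (30x^2 + 30y^2) dA = 9720π.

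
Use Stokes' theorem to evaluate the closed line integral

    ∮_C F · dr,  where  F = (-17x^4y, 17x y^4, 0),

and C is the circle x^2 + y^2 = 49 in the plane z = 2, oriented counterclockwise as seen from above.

Let S be the flat disk x^2 + y^2 ≤ 49 in the plane z = 2, with upward unit normal n̂ = ẑ. By Stokes' theorem,

    ∮_C F · dr = ∬_S (∇ × F) · n̂ dS = ∬_D (curl F)_z dA,

where D is the disk x^2 + y^2 ≤ 49.

Compute the curl of F = (-17x^4y, 17x y^4, 0):
    (∇ × F)_x = ∂F_z/∂y - ∂F_y/∂z = 0,
    (∇ × F)_y = ∂F_x/∂z - ∂F_z/∂x = 0,
    (∇ × F)_z = ∂F_y/∂x - ∂F_x/∂y = 17x^4 + 17y^4.

On z = 2, (curl F)_z = 17x^4 + 17y^4.

Convert to polar (x = r cos θ, y = r sin θ, dA = r dr dθ); the integrand becomes 17r^4(sin(θ)^4 + cos(θ)^4), so

    ∬_D (curl F)_z dA = ∫_0^{2π} ∫_0^{7} (17r^4(sin(θ)^4 + cos(θ)^4)) · r dr dθ.

Inner (r from 0 to 7): 2000033sin(θ)^4/6 + 2000033cos(θ)^4/6.
Outer (θ from 0 to 2π): 2000033π/4.

Therefore ∮_C F · dr = 2000033π/4.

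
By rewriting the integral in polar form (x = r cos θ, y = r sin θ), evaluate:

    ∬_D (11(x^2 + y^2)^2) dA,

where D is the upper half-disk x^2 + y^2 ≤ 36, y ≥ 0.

The region D is 0 ≤ r ≤ 6, 0 ≤ θ ≤ π in polar coordinates, where x = r cos(θ), y = r sin(θ), and dA = r dr dθ.

Under the substitution, the integrand becomes 11r^4, so

    ∬_D (11(x^2 + y^2)^2) dA = ∫_{0}^{π} ∫_{0}^{6} (11r^4) · r dr dθ.

Inner integral (in r): ∫_{0}^{6} (11r^4) · r dr = 85536.

Outer integral (in θ): ∫_{0}^{π} (85536) dθ = 85536π.

Therefore ∬_D (11(x^2 + y^2)^2) dA = 85536π.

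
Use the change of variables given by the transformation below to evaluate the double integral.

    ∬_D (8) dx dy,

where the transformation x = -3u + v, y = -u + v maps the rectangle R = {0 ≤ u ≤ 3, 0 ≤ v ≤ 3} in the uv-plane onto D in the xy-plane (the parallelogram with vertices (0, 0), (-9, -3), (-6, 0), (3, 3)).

Compute the Jacobian determinant of (x, y) with respect to (u, v):

    ∂(x,y)/∂(u,v) = | -3  1 | = (-3)(1) - (1)(-1) = -2.
                   | -1  1 |

Its absolute value is |J| = 2 (the area scaling factor).

Substituting x = -3u + v, y = -u + v into the integrand,

    8 → 8,

so the integral becomes

    ∬_R (8) · |J| du dv = ∫_0^3 ∫_0^3 (16) dv du.

Inner (v): 48.
Outer (u): 144.

Therefore ∬_D (8) dx dy = 144.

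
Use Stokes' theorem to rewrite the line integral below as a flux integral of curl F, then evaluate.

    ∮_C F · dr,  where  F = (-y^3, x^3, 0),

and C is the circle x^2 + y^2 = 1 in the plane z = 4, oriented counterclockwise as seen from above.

Let S be the flat disk x^2 + y^2 ≤ 1 in the plane z = 4, with upward unit normal n̂ = ẑ. By Stokes' theorem,

    ∮_C F · dr = ∬_S (∇ × F) · n̂ dS = ∬_D (curl F)_z dA,

where D is the disk x^2 + y^2 ≤ 1.

Compute the curl of F = (-y^3, x^3, 0):
    (∇ × F)_x = ∂F_z/∂y - ∂F_y/∂z = 0,
    (∇ × F)_y = ∂F_x/∂z - ∂F_z/∂x = 0,
    (∇ × F)_z = ∂F_y/∂x - ∂F_x/∂y = 3x^2 + 3y^2.

On z = 4, (curl F)_z = 3x^2 + 3y^2.

Convert to polar (x = r cos θ, y = r sin θ, dA = r dr dθ); the integrand becomes 3r^2, so

    ∬_D (curl F)_z dA = ∫_0^{2π} ∫_0^{1} (3r^2) · r dr dθ.

Inner (r from 0 to 1): 3/4.
Outer (θ from 0 to 2π): 3π/2.

Therefore ∮_C F · dr = 3π/2.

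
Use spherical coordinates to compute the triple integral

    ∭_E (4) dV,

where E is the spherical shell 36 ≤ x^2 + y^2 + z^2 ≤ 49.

In spherical coordinates, x = ρ sin(φ) cos(θ), y = ρ sin(φ) sin(θ), z = ρ cos(φ), and dV = ρ^2 sin(φ) dρ dφ dθ.

The integrand becomes 4, so

    ∭_E (4) dV = ∫_{0}^{2π} ∫_{0}^{π} ∫_{6}^{7} (4) · ρ^2 sin(φ) dρ dφ dθ.

Inner (ρ): 508sin(φ)/3.
Middle (φ): 1016/3.
Outer (θ): 2032π/3.

Therefore the triple integral equals 2032π/3.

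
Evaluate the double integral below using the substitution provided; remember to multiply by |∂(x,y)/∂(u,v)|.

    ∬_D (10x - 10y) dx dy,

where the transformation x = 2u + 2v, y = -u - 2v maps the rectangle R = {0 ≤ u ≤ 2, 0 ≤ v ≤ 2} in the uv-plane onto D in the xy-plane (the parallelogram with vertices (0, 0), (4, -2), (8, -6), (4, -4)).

Compute the Jacobian determinant of (x, y) with respect to (u, v):

    ∂(x,y)/∂(u,v) = | 2  2 | = (2)(-2) - (2)(-1) = -2.
                   | -1  -2 |

Its absolute value is |J| = 2 (the area scaling factor).

Substituting x = 2u + 2v, y = -u - 2v into the integrand,

    10x - 10y → 30u + 40v,

so the integral becomes

    ∬_R (30u + 40v) · |J| du dv = ∫_0^2 ∫_0^2 (60u + 80v) dv du.

Inner (v): 120u + 160.
Outer (u): 560.

Therefore ∬_D (10x - 10y) dx dy = 560.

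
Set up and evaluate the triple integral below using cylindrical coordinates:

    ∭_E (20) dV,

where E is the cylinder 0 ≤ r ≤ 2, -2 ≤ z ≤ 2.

In cylindrical coordinates, x = r cos(θ), y = r sin(θ), z = z, and dV = r dr dθ dz.

The integrand becomes 20, so

    ∭_E (20) dV = ∫_{0}^{2π} ∫_{0}^{2} ∫_{-2}^{2} (20) · r dz dr dθ.

Inner (z): 80r.
Middle (r from 0 to 2): 160.
Outer (θ): 320π.

Therefore the triple integral equals 320π.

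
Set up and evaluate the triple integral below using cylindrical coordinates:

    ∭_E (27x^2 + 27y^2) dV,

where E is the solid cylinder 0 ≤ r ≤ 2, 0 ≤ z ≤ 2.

In cylindrical coordinates, x = r cos(θ), y = r sin(θ), z = z, and dV = r dr dθ dz.

The integrand becomes 27r^2, so

    ∭_E (27x^2 + 27y^2) dV = ∫_{0}^{2π} ∫_{0}^{2} ∫_{0}^{2} (27r^2) · r dz dr dθ.

Inner (z): 54r^3.
Middle (r from 0 to 2): 216.
Outer (θ): 432π.

Therefore the triple integral equals 432π.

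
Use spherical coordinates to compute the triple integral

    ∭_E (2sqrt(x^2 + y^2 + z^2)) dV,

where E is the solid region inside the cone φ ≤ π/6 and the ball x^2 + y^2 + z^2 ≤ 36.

In spherical coordinates, x = ρ sin(φ) cos(θ), y = ρ sin(φ) sin(θ), z = ρ cos(φ), and dV = ρ^2 sin(φ) dρ dφ dθ.

The integrand becomes 2ρ, so

    ∭_E (2sqrt(x^2 + y^2 + z^2)) dV = ∫_{0}^{2π} ∫_{0}^{π/6} ∫_{0}^{6} (2ρ) · ρ^2 sin(φ) dρ dφ dθ.

Inner (ρ): 648sin(φ).
Middle (φ): 648 - 324sqrt(3).
Outer (θ): 648π (2 - sqrt(3)).

Therefore the triple integral equals 648π (2 - sqrt(3)).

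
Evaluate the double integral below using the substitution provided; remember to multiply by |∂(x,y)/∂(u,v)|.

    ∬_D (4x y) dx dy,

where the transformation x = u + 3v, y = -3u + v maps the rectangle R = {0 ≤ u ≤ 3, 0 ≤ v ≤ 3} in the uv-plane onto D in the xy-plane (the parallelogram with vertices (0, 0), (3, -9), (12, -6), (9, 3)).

Compute the Jacobian determinant of (x, y) with respect to (u, v):

    ∂(x,y)/∂(u,v) = | 1  3 | = (1)(1) - (3)(-3) = 10.
                   | -3  1 |

Its absolute value is |J| = 10 (the area scaling factor).

Substituting x = u + 3v, y = -3u + v into the integrand,

    4x y → -12u^2 - 32u v + 12v^2,

so the integral becomes

    ∬_R (-12u^2 - 32u v + 12v^2) · |J| du dv = ∫_0^3 ∫_0^3 (-120u^2 - 320u v + 120v^2) dv du.

Inner (v): -360u^2 - 1440u + 1080.
Outer (u): -6480.

Therefore ∬_D (4x y) dx dy = -6480.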